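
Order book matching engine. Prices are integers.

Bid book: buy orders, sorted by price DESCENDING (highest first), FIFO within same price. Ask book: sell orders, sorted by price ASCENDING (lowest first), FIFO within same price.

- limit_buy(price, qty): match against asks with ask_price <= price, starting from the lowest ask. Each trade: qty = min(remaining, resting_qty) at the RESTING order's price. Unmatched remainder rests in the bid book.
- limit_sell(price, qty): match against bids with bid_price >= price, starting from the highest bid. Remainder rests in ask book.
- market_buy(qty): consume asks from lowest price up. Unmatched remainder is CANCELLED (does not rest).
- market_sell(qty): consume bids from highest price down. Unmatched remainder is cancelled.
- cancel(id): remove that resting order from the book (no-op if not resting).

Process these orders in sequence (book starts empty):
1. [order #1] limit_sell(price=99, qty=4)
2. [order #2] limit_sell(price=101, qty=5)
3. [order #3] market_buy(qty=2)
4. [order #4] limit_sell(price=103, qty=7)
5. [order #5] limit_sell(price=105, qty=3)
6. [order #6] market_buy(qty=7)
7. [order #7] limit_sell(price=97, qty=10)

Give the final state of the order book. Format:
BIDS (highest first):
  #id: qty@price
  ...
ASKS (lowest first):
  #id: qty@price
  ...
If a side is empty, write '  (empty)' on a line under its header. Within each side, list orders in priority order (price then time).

After op 1 [order #1] limit_sell(price=99, qty=4): fills=none; bids=[-] asks=[#1:4@99]
After op 2 [order #2] limit_sell(price=101, qty=5): fills=none; bids=[-] asks=[#1:4@99 #2:5@101]
After op 3 [order #3] market_buy(qty=2): fills=#3x#1:2@99; bids=[-] asks=[#1:2@99 #2:5@101]
After op 4 [order #4] limit_sell(price=103, qty=7): fills=none; bids=[-] asks=[#1:2@99 #2:5@101 #4:7@103]
After op 5 [order #5] limit_sell(price=105, qty=3): fills=none; bids=[-] asks=[#1:2@99 #2:5@101 #4:7@103 #5:3@105]
After op 6 [order #6] market_buy(qty=7): fills=#6x#1:2@99 #6x#2:5@101; bids=[-] asks=[#4:7@103 #5:3@105]
After op 7 [order #7] limit_sell(price=97, qty=10): fills=none; bids=[-] asks=[#7:10@97 #4:7@103 #5:3@105]

Answer: BIDS (highest first):
  (empty)
ASKS (lowest first):
  #7: 10@97
  #4: 7@103
  #5: 3@105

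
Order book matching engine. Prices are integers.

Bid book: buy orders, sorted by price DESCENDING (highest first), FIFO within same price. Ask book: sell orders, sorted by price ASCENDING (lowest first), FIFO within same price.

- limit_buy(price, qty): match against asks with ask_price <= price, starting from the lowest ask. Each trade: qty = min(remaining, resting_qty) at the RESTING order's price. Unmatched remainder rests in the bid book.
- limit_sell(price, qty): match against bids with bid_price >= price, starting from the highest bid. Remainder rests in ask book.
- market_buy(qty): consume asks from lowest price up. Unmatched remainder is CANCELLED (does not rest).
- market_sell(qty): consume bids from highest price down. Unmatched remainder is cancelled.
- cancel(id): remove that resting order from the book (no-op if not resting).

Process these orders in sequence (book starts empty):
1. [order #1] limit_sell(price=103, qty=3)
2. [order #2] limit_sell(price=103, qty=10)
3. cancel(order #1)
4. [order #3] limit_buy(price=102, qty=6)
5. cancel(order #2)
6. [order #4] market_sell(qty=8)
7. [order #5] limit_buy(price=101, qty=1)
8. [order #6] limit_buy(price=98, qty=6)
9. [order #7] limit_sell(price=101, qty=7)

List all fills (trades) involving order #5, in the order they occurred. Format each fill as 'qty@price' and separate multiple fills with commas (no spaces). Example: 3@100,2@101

After op 1 [order #1] limit_sell(price=103, qty=3): fills=none; bids=[-] asks=[#1:3@103]
After op 2 [order #2] limit_sell(price=103, qty=10): fills=none; bids=[-] asks=[#1:3@103 #2:10@103]
After op 3 cancel(order #1): fills=none; bids=[-] asks=[#2:10@103]
After op 4 [order #3] limit_buy(price=102, qty=6): fills=none; bids=[#3:6@102] asks=[#2:10@103]
After op 5 cancel(order #2): fills=none; bids=[#3:6@102] asks=[-]
After op 6 [order #4] market_sell(qty=8): fills=#3x#4:6@102; bids=[-] asks=[-]
After op 7 [order #5] limit_buy(price=101, qty=1): fills=none; bids=[#5:1@101] asks=[-]
After op 8 [order #6] limit_buy(price=98, qty=6): fills=none; bids=[#5:1@101 #6:6@98] asks=[-]
After op 9 [order #7] limit_sell(price=101, qty=7): fills=#5x#7:1@101; bids=[#6:6@98] asks=[#7:6@101]

Answer: 1@101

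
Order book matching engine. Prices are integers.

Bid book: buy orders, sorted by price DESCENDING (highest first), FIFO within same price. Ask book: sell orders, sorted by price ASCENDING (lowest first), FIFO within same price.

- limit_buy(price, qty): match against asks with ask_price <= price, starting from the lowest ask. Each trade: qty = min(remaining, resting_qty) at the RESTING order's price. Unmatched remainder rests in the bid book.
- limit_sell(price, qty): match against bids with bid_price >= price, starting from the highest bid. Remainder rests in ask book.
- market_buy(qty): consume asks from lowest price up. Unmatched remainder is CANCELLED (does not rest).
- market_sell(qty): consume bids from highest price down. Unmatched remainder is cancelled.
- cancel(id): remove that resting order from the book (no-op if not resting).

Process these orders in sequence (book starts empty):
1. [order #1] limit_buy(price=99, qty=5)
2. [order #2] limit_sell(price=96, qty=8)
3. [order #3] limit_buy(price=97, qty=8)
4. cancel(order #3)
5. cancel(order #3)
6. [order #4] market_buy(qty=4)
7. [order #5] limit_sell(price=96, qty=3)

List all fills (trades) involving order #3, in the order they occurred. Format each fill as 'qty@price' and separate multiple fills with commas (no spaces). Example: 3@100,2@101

After op 1 [order #1] limit_buy(price=99, qty=5): fills=none; bids=[#1:5@99] asks=[-]
After op 2 [order #2] limit_sell(price=96, qty=8): fills=#1x#2:5@99; bids=[-] asks=[#2:3@96]
After op 3 [order #3] limit_buy(price=97, qty=8): fills=#3x#2:3@96; bids=[#3:5@97] asks=[-]
After op 4 cancel(order #3): fills=none; bids=[-] asks=[-]
After op 5 cancel(order #3): fills=none; bids=[-] asks=[-]
After op 6 [order #4] market_buy(qty=4): fills=none; bids=[-] asks=[-]
After op 7 [order #5] limit_sell(price=96, qty=3): fills=none; bids=[-] asks=[#5:3@96]

Answer: 3@96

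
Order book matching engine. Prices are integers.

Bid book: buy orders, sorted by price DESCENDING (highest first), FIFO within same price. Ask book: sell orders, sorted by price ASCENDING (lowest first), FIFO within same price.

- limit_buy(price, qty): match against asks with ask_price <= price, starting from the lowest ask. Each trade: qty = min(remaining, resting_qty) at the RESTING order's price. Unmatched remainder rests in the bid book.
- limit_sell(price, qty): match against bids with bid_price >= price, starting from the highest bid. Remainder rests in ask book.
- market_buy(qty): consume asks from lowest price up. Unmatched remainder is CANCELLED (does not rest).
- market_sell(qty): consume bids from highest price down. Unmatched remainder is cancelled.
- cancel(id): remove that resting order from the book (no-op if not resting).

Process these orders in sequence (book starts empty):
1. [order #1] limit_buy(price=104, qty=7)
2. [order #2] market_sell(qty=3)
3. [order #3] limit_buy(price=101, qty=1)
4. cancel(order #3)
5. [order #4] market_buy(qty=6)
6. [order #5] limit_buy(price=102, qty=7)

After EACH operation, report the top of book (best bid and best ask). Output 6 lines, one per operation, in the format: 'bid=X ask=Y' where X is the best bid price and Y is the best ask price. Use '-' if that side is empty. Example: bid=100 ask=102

After op 1 [order #1] limit_buy(price=104, qty=7): fills=none; bids=[#1:7@104] asks=[-]
After op 2 [order #2] market_sell(qty=3): fills=#1x#2:3@104; bids=[#1:4@104] asks=[-]
After op 3 [order #3] limit_buy(price=101, qty=1): fills=none; bids=[#1:4@104 #3:1@101] asks=[-]
After op 4 cancel(order #3): fills=none; bids=[#1:4@104] asks=[-]
After op 5 [order #4] market_buy(qty=6): fills=none; bids=[#1:4@104] asks=[-]
After op 6 [order #5] limit_buy(price=102, qty=7): fills=none; bids=[#1:4@104 #5:7@102] asks=[-]

Answer: bid=104 ask=-
bid=104 ask=-
bid=104 ask=-
bid=104 ask=-
bid=104 ask=-
bid=104 ask=-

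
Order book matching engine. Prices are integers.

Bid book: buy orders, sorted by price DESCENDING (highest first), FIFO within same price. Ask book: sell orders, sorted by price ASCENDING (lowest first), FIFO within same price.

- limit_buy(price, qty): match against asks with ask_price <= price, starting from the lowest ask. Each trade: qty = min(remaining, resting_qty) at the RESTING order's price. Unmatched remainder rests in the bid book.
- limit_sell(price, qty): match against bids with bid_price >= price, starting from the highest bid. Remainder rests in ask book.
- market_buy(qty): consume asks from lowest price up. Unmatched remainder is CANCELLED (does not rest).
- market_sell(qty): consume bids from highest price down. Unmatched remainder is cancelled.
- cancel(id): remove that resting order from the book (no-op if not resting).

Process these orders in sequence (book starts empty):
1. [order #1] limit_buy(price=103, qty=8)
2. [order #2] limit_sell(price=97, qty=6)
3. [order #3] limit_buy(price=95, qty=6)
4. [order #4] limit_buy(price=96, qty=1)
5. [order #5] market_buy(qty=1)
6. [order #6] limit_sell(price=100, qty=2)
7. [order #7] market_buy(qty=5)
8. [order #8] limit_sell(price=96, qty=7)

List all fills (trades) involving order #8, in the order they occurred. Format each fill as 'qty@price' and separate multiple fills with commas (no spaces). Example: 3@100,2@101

Answer: 1@96

Derivation:
After op 1 [order #1] limit_buy(price=103, qty=8): fills=none; bids=[#1:8@103] asks=[-]
After op 2 [order #2] limit_sell(price=97, qty=6): fills=#1x#2:6@103; bids=[#1:2@103] asks=[-]
After op 3 [order #3] limit_buy(price=95, qty=6): fills=none; bids=[#1:2@103 #3:6@95] asks=[-]
After op 4 [order #4] limit_buy(price=96, qty=1): fills=none; bids=[#1:2@103 #4:1@96 #3:6@95] asks=[-]
After op 5 [order #5] market_buy(qty=1): fills=none; bids=[#1:2@103 #4:1@96 #3:6@95] asks=[-]
After op 6 [order #6] limit_sell(price=100, qty=2): fills=#1x#6:2@103; bids=[#4:1@96 #3:6@95] asks=[-]
After op 7 [order #7] market_buy(qty=5): fills=none; bids=[#4:1@96 #3:6@95] asks=[-]
After op 8 [order #8] limit_sell(price=96, qty=7): fills=#4x#8:1@96; bids=[#3:6@95] asks=[#8:6@96]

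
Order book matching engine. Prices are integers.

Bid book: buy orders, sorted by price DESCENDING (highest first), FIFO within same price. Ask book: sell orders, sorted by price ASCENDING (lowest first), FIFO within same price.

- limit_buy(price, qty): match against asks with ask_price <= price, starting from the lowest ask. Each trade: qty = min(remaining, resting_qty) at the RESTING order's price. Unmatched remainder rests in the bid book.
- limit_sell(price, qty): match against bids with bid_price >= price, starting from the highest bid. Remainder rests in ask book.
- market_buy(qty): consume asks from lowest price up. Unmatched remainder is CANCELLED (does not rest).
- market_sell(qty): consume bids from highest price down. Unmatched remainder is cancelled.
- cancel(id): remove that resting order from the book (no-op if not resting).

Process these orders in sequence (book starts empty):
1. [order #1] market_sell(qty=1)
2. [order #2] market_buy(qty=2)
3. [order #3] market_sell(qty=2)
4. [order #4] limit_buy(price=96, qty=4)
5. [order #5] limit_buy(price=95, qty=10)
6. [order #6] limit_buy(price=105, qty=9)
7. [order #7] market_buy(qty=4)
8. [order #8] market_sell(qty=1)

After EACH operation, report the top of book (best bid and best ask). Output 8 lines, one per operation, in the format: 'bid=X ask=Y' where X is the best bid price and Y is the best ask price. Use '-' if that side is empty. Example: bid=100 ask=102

After op 1 [order #1] market_sell(qty=1): fills=none; bids=[-] asks=[-]
After op 2 [order #2] market_buy(qty=2): fills=none; bids=[-] asks=[-]
After op 3 [order #3] market_sell(qty=2): fills=none; bids=[-] asks=[-]
After op 4 [order #4] limit_buy(price=96, qty=4): fills=none; bids=[#4:4@96] asks=[-]
After op 5 [order #5] limit_buy(price=95, qty=10): fills=none; bids=[#4:4@96 #5:10@95] asks=[-]
After op 6 [order #6] limit_buy(price=105, qty=9): fills=none; bids=[#6:9@105 #4:4@96 #5:10@95] asks=[-]
After op 7 [order #7] market_buy(qty=4): fills=none; bids=[#6:9@105 #4:4@96 #5:10@95] asks=[-]
After op 8 [order #8] market_sell(qty=1): fills=#6x#8:1@105; bids=[#6:8@105 #4:4@96 #5:10@95] asks=[-]

Answer: bid=- ask=-
bid=- ask=-
bid=- ask=-
bid=96 ask=-
bid=96 ask=-
bid=105 ask=-
bid=105 ask=-
bid=105 ask=-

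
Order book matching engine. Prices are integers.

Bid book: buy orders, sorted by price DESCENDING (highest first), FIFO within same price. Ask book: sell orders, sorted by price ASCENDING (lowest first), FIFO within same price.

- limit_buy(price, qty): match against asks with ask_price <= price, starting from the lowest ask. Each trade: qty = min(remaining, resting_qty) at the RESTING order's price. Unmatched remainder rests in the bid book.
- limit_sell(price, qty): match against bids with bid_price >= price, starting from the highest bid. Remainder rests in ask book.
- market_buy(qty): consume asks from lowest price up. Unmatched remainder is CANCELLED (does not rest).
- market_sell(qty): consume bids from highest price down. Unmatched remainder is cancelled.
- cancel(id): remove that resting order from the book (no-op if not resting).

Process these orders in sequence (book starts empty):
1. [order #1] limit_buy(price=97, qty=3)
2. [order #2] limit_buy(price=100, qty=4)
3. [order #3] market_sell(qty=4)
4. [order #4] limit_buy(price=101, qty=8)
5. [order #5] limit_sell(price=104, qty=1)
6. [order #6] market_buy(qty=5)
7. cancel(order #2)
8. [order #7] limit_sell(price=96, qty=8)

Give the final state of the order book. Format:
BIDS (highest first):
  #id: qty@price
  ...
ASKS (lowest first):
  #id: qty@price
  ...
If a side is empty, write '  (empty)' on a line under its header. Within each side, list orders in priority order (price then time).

Answer: BIDS (highest first):
  #1: 3@97
ASKS (lowest first):
  (empty)

Derivation:
After op 1 [order #1] limit_buy(price=97, qty=3): fills=none; bids=[#1:3@97] asks=[-]
After op 2 [order #2] limit_buy(price=100, qty=4): fills=none; bids=[#2:4@100 #1:3@97] asks=[-]
After op 3 [order #3] market_sell(qty=4): fills=#2x#3:4@100; bids=[#1:3@97] asks=[-]
After op 4 [order #4] limit_buy(price=101, qty=8): fills=none; bids=[#4:8@101 #1:3@97] asks=[-]
After op 5 [order #5] limit_sell(price=104, qty=1): fills=none; bids=[#4:8@101 #1:3@97] asks=[#5:1@104]
After op 6 [order #6] market_buy(qty=5): fills=#6x#5:1@104; bids=[#4:8@101 #1:3@97] asks=[-]
After op 7 cancel(order #2): fills=none; bids=[#4:8@101 #1:3@97] asks=[-]
After op 8 [order #7] limit_sell(price=96, qty=8): fills=#4x#7:8@101; bids=[#1:3@97] asks=[-]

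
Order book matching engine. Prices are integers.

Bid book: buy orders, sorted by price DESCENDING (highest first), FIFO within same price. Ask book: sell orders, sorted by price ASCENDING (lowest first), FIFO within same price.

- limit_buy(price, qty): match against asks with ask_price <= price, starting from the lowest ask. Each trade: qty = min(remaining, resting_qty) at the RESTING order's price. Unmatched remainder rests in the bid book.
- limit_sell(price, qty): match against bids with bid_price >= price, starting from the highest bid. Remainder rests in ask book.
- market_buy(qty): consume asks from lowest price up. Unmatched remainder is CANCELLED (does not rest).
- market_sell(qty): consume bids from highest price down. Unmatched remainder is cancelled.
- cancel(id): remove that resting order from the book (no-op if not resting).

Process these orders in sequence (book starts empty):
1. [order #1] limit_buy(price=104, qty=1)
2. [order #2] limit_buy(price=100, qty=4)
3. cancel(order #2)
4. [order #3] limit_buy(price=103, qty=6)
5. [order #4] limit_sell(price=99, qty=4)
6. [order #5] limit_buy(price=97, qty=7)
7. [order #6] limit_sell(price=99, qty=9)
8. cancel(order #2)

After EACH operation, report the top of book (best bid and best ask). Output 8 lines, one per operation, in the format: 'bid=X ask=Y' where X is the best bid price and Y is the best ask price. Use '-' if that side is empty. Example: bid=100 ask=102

Answer: bid=104 ask=-
bid=104 ask=-
bid=104 ask=-
bid=104 ask=-
bid=103 ask=-
bid=103 ask=-
bid=97 ask=99
bid=97 ask=99

Derivation:
After op 1 [order #1] limit_buy(price=104, qty=1): fills=none; bids=[#1:1@104] asks=[-]
After op 2 [order #2] limit_buy(price=100, qty=4): fills=none; bids=[#1:1@104 #2:4@100] asks=[-]
After op 3 cancel(order #2): fills=none; bids=[#1:1@104] asks=[-]
After op 4 [order #3] limit_buy(price=103, qty=6): fills=none; bids=[#1:1@104 #3:6@103] asks=[-]
After op 5 [order #4] limit_sell(price=99, qty=4): fills=#1x#4:1@104 #3x#4:3@103; bids=[#3:3@103] asks=[-]
After op 6 [order #5] limit_buy(price=97, qty=7): fills=none; bids=[#3:3@103 #5:7@97] asks=[-]
After op 7 [order #6] limit_sell(price=99, qty=9): fills=#3x#6:3@103; bids=[#5:7@97] asks=[#6:6@99]
After op 8 cancel(order #2): fills=none; bids=[#5:7@97] asks=[#6:6@99]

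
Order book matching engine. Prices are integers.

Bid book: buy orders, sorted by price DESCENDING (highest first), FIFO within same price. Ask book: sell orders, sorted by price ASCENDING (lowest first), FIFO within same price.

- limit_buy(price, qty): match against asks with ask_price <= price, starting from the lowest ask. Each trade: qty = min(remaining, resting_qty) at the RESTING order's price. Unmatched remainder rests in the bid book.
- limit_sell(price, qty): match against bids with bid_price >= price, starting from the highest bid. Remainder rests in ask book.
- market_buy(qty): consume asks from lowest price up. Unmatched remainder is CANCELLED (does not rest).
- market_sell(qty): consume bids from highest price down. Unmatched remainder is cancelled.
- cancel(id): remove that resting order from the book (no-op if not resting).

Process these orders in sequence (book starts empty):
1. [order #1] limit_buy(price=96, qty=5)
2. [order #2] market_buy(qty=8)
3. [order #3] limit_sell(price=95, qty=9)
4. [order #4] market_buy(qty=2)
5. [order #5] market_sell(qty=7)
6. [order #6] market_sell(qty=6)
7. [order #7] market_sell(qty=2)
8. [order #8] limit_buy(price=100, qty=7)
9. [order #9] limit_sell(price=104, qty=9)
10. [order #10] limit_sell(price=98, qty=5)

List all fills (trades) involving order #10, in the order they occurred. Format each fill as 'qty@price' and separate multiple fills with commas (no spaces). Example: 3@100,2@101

Answer: 5@100

Derivation:
After op 1 [order #1] limit_buy(price=96, qty=5): fills=none; bids=[#1:5@96] asks=[-]
After op 2 [order #2] market_buy(qty=8): fills=none; bids=[#1:5@96] asks=[-]
After op 3 [order #3] limit_sell(price=95, qty=9): fills=#1x#3:5@96; bids=[-] asks=[#3:4@95]
After op 4 [order #4] market_buy(qty=2): fills=#4x#3:2@95; bids=[-] asks=[#3:2@95]
After op 5 [order #5] market_sell(qty=7): fills=none; bids=[-] asks=[#3:2@95]
After op 6 [order #6] market_sell(qty=6): fills=none; bids=[-] asks=[#3:2@95]
After op 7 [order #7] market_sell(qty=2): fills=none; bids=[-] asks=[#3:2@95]
After op 8 [order #8] limit_buy(price=100, qty=7): fills=#8x#3:2@95; bids=[#8:5@100] asks=[-]
After op 9 [order #9] limit_sell(price=104, qty=9): fills=none; bids=[#8:5@100] asks=[#9:9@104]
After op 10 [order #10] limit_sell(price=98, qty=5): fills=#8x#10:5@100; bids=[-] asks=[#9:9@104]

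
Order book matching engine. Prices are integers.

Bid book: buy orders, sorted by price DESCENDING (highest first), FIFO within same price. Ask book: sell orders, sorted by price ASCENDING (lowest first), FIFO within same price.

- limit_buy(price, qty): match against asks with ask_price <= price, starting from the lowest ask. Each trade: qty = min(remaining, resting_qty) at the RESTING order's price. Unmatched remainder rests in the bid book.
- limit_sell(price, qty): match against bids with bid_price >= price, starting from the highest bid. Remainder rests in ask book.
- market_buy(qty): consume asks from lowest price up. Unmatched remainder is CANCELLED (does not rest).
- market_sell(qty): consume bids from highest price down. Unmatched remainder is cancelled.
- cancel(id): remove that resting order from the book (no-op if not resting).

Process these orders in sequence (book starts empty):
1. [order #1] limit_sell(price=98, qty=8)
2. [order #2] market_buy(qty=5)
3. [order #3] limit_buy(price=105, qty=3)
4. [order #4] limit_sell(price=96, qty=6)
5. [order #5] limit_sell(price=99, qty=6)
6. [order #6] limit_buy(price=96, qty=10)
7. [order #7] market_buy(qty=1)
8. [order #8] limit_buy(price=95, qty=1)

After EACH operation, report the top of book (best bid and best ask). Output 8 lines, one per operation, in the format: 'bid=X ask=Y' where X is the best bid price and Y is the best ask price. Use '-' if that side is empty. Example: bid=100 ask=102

Answer: bid=- ask=98
bid=- ask=98
bid=- ask=-
bid=- ask=96
bid=- ask=96
bid=96 ask=99
bid=96 ask=99
bid=96 ask=99

Derivation:
After op 1 [order #1] limit_sell(price=98, qty=8): fills=none; bids=[-] asks=[#1:8@98]
After op 2 [order #2] market_buy(qty=5): fills=#2x#1:5@98; bids=[-] asks=[#1:3@98]
After op 3 [order #3] limit_buy(price=105, qty=3): fills=#3x#1:3@98; bids=[-] asks=[-]
After op 4 [order #4] limit_sell(price=96, qty=6): fills=none; bids=[-] asks=[#4:6@96]
After op 5 [order #5] limit_sell(price=99, qty=6): fills=none; bids=[-] asks=[#4:6@96 #5:6@99]
After op 6 [order #6] limit_buy(price=96, qty=10): fills=#6x#4:6@96; bids=[#6:4@96] asks=[#5:6@99]
After op 7 [order #7] market_buy(qty=1): fills=#7x#5:1@99; bids=[#6:4@96] asks=[#5:5@99]
After op 8 [order #8] limit_buy(price=95, qty=1): fills=none; bids=[#6:4@96 #8:1@95] asks=[#5:5@99]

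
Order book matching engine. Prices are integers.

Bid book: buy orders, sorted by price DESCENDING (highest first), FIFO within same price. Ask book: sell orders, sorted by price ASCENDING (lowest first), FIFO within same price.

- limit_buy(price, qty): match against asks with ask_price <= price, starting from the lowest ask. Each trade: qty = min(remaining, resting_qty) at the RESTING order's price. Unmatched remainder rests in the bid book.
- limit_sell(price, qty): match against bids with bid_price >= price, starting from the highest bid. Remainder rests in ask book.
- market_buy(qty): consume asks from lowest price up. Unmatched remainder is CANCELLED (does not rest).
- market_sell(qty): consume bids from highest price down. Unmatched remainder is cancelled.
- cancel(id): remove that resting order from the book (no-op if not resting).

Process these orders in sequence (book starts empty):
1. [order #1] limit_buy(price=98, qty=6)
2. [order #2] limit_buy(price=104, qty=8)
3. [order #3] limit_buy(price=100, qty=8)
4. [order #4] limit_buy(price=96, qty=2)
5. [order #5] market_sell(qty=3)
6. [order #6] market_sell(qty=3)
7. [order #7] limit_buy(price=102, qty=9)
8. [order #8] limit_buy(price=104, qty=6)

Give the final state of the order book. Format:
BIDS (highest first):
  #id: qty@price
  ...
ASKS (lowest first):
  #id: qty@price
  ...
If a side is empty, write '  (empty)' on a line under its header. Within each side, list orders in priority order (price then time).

Answer: BIDS (highest first):
  #2: 2@104
  #8: 6@104
  #7: 9@102
  #3: 8@100
  #1: 6@98
  #4: 2@96
ASKS (lowest first):
  (empty)

Derivation:
After op 1 [order #1] limit_buy(price=98, qty=6): fills=none; bids=[#1:6@98] asks=[-]
After op 2 [order #2] limit_buy(price=104, qty=8): fills=none; bids=[#2:8@104 #1:6@98] asks=[-]
After op 3 [order #3] limit_buy(price=100, qty=8): fills=none; bids=[#2:8@104 #3:8@100 #1:6@98] asks=[-]
After op 4 [order #4] limit_buy(price=96, qty=2): fills=none; bids=[#2:8@104 #3:8@100 #1:6@98 #4:2@96] asks=[-]
After op 5 [order #5] market_sell(qty=3): fills=#2x#5:3@104; bids=[#2:5@104 #3:8@100 #1:6@98 #4:2@96] asks=[-]
After op 6 [order #6] market_sell(qty=3): fills=#2x#6:3@104; bids=[#2:2@104 #3:8@100 #1:6@98 #4:2@96] asks=[-]
After op 7 [order #7] limit_buy(price=102, qty=9): fills=none; bids=[#2:2@104 #7:9@102 #3:8@100 #1:6@98 #4:2@96] asks=[-]
After op 8 [order #8] limit_buy(price=104, qty=6): fills=none; bids=[#2:2@104 #8:6@104 #7:9@102 #3:8@100 #1:6@98 #4:2@96] asks=[-]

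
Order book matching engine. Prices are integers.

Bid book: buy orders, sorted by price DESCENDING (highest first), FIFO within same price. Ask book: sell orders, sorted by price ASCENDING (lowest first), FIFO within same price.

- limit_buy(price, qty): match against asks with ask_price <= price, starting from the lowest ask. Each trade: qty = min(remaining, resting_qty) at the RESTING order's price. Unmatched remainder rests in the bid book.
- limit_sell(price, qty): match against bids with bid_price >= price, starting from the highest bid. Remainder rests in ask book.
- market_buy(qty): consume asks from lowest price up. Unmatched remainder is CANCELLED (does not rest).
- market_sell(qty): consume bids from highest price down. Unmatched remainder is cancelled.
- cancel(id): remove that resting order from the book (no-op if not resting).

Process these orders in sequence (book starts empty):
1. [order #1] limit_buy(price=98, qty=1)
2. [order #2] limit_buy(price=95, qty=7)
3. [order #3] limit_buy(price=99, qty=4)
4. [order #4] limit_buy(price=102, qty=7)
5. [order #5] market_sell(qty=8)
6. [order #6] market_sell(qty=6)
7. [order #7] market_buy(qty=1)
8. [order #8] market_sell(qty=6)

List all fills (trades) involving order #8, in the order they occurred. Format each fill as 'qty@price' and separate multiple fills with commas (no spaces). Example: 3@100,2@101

After op 1 [order #1] limit_buy(price=98, qty=1): fills=none; bids=[#1:1@98] asks=[-]
After op 2 [order #2] limit_buy(price=95, qty=7): fills=none; bids=[#1:1@98 #2:7@95] asks=[-]
After op 3 [order #3] limit_buy(price=99, qty=4): fills=none; bids=[#3:4@99 #1:1@98 #2:7@95] asks=[-]
After op 4 [order #4] limit_buy(price=102, qty=7): fills=none; bids=[#4:7@102 #3:4@99 #1:1@98 #2:7@95] asks=[-]
After op 5 [order #5] market_sell(qty=8): fills=#4x#5:7@102 #3x#5:1@99; bids=[#3:3@99 #1:1@98 #2:7@95] asks=[-]
After op 6 [order #6] market_sell(qty=6): fills=#3x#6:3@99 #1x#6:1@98 #2x#6:2@95; bids=[#2:5@95] asks=[-]
After op 7 [order #7] market_buy(qty=1): fills=none; bids=[#2:5@95] asks=[-]
After op 8 [order #8] market_sell(qty=6): fills=#2x#8:5@95; bids=[-] asks=[-]

Answer: 5@95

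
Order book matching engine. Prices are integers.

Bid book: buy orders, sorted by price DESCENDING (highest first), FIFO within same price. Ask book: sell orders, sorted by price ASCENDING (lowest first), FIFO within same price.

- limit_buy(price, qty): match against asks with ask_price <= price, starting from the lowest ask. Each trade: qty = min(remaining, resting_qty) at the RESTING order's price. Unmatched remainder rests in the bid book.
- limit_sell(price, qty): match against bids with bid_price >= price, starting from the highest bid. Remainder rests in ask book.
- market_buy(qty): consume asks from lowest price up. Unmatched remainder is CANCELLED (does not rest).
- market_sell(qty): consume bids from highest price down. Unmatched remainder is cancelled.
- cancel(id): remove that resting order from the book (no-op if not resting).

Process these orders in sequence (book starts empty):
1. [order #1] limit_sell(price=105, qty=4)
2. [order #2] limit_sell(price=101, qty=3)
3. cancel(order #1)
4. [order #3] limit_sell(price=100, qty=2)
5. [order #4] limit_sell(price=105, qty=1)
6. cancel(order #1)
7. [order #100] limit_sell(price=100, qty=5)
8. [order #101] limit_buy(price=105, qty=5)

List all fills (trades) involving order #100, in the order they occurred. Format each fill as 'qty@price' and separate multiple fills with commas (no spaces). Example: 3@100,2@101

Answer: 3@100

Derivation:
After op 1 [order #1] limit_sell(price=105, qty=4): fills=none; bids=[-] asks=[#1:4@105]
After op 2 [order #2] limit_sell(price=101, qty=3): fills=none; bids=[-] asks=[#2:3@101 #1:4@105]
After op 3 cancel(order #1): fills=none; bids=[-] asks=[#2:3@101]
After op 4 [order #3] limit_sell(price=100, qty=2): fills=none; bids=[-] asks=[#3:2@100 #2:3@101]
After op 5 [order #4] limit_sell(price=105, qty=1): fills=none; bids=[-] asks=[#3:2@100 #2:3@101 #4:1@105]
After op 6 cancel(order #1): fills=none; bids=[-] asks=[#3:2@100 #2:3@101 #4:1@105]
After op 7 [order #100] limit_sell(price=100, qty=5): fills=none; bids=[-] asks=[#3:2@100 #100:5@100 #2:3@101 #4:1@105]
After op 8 [order #101] limit_buy(price=105, qty=5): fills=#101x#3:2@100 #101x#100:3@100; bids=[-] asks=[#100:2@100 #2:3@101 #4:1@105]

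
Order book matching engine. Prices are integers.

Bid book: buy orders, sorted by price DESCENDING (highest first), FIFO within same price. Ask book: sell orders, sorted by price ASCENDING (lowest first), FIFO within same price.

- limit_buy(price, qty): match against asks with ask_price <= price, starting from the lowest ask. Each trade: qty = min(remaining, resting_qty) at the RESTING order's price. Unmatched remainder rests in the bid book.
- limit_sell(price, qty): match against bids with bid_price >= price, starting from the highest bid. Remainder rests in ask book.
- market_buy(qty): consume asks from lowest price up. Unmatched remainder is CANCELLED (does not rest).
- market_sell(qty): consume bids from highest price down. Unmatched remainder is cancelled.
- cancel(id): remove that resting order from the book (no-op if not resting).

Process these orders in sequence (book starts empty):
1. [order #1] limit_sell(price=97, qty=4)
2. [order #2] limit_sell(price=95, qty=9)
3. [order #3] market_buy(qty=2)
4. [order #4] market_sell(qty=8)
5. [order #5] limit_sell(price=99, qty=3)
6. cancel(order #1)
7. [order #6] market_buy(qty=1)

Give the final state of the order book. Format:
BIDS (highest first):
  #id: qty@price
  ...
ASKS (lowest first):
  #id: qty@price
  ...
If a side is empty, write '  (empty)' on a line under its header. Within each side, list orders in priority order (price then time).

Answer: BIDS (highest first):
  (empty)
ASKS (lowest first):
  #2: 6@95
  #5: 3@99

Derivation:
After op 1 [order #1] limit_sell(price=97, qty=4): fills=none; bids=[-] asks=[#1:4@97]
After op 2 [order #2] limit_sell(price=95, qty=9): fills=none; bids=[-] asks=[#2:9@95 #1:4@97]
After op 3 [order #3] market_buy(qty=2): fills=#3x#2:2@95; bids=[-] asks=[#2:7@95 #1:4@97]
After op 4 [order #4] market_sell(qty=8): fills=none; bids=[-] asks=[#2:7@95 #1:4@97]
After op 5 [order #5] limit_sell(price=99, qty=3): fills=none; bids=[-] asks=[#2:7@95 #1:4@97 #5:3@99]
After op 6 cancel(order #1): fills=none; bids=[-] asks=[#2:7@95 #5:3@99]
After op 7 [order #6] market_buy(qty=1): fills=#6x#2:1@95; bids=[-] asks=[#2:6@95 #5:3@99]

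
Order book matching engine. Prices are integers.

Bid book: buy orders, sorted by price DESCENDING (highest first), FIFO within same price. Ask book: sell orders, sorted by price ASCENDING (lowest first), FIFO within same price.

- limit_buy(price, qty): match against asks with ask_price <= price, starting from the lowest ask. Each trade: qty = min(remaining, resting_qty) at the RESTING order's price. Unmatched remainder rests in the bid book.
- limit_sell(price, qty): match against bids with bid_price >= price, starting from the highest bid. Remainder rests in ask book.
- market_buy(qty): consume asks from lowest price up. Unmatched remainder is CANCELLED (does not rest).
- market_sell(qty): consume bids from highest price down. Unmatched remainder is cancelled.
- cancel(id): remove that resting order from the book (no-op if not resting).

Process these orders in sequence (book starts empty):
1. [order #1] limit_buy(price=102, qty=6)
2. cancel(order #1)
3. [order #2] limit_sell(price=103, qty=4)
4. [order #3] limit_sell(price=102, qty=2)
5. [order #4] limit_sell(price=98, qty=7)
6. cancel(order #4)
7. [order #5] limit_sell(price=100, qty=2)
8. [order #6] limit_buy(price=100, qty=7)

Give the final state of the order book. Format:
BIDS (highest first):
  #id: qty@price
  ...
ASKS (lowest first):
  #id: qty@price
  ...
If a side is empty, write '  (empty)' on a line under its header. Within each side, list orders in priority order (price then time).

Answer: BIDS (highest first):
  #6: 5@100
ASKS (lowest first):
  #3: 2@102
  #2: 4@103

Derivation:
After op 1 [order #1] limit_buy(price=102, qty=6): fills=none; bids=[#1:6@102] asks=[-]
After op 2 cancel(order #1): fills=none; bids=[-] asks=[-]
After op 3 [order #2] limit_sell(price=103, qty=4): fills=none; bids=[-] asks=[#2:4@103]
After op 4 [order #3] limit_sell(price=102, qty=2): fills=none; bids=[-] asks=[#3:2@102 #2:4@103]
After op 5 [order #4] limit_sell(price=98, qty=7): fills=none; bids=[-] asks=[#4:7@98 #3:2@102 #2:4@103]
After op 6 cancel(order #4): fills=none; bids=[-] asks=[#3:2@102 #2:4@103]
After op 7 [order #5] limit_sell(price=100, qty=2): fills=none; bids=[-] asks=[#5:2@100 #3:2@102 #2:4@103]
After op 8 [order #6] limit_buy(price=100, qty=7): fills=#6x#5:2@100; bids=[#6:5@100] asks=[#3:2@102 #2:4@103]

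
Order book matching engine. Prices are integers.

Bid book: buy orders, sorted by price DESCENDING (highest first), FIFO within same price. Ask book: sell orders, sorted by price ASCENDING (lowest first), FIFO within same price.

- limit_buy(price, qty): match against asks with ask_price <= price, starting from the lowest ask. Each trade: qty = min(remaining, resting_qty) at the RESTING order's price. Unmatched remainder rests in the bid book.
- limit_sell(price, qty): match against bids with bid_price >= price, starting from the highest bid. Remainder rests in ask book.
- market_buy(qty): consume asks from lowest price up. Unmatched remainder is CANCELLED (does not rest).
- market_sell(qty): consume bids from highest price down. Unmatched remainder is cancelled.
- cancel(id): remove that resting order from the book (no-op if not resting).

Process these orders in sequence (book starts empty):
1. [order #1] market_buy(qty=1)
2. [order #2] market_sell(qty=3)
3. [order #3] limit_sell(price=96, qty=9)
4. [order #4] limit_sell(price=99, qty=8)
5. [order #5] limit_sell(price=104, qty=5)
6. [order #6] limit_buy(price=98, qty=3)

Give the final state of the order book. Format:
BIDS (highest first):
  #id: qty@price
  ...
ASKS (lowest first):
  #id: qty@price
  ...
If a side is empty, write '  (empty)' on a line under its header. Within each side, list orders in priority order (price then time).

After op 1 [order #1] market_buy(qty=1): fills=none; bids=[-] asks=[-]
After op 2 [order #2] market_sell(qty=3): fills=none; bids=[-] asks=[-]
After op 3 [order #3] limit_sell(price=96, qty=9): fills=none; bids=[-] asks=[#3:9@96]
After op 4 [order #4] limit_sell(price=99, qty=8): fills=none; bids=[-] asks=[#3:9@96 #4:8@99]
After op 5 [order #5] limit_sell(price=104, qty=5): fills=none; bids=[-] asks=[#3:9@96 #4:8@99 #5:5@104]
After op 6 [order #6] limit_buy(price=98, qty=3): fills=#6x#3:3@96; bids=[-] asks=[#3:6@96 #4:8@99 #5:5@104]

Answer: BIDS (highest first):
  (empty)
ASKS (lowest first):
  #3: 6@96
  #4: 8@99
  #5: 5@104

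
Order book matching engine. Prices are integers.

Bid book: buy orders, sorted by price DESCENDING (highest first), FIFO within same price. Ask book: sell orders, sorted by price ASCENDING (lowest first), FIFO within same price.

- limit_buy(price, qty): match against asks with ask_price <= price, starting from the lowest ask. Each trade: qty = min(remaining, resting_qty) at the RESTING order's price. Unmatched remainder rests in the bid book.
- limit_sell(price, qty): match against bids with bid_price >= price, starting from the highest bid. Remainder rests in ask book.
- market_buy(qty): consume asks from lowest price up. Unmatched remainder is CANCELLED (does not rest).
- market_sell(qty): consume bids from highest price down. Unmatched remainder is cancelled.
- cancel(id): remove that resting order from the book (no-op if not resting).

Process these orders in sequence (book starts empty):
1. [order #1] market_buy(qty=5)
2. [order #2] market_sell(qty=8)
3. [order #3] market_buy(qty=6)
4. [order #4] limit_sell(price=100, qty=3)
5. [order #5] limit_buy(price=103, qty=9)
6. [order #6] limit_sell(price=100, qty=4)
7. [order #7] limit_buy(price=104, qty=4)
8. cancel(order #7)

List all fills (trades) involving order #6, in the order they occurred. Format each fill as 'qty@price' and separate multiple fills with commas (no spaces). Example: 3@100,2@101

Answer: 4@103

Derivation:
After op 1 [order #1] market_buy(qty=5): fills=none; bids=[-] asks=[-]
After op 2 [order #2] market_sell(qty=8): fills=none; bids=[-] asks=[-]
After op 3 [order #3] market_buy(qty=6): fills=none; bids=[-] asks=[-]
After op 4 [order #4] limit_sell(price=100, qty=3): fills=none; bids=[-] asks=[#4:3@100]
After op 5 [order #5] limit_buy(price=103, qty=9): fills=#5x#4:3@100; bids=[#5:6@103] asks=[-]
After op 6 [order #6] limit_sell(price=100, qty=4): fills=#5x#6:4@103; bids=[#5:2@103] asks=[-]
After op 7 [order #7] limit_buy(price=104, qty=4): fills=none; bids=[#7:4@104 #5:2@103] asks=[-]
After op 8 cancel(order #7): fills=none; bids=[#5:2@103] asks=[-]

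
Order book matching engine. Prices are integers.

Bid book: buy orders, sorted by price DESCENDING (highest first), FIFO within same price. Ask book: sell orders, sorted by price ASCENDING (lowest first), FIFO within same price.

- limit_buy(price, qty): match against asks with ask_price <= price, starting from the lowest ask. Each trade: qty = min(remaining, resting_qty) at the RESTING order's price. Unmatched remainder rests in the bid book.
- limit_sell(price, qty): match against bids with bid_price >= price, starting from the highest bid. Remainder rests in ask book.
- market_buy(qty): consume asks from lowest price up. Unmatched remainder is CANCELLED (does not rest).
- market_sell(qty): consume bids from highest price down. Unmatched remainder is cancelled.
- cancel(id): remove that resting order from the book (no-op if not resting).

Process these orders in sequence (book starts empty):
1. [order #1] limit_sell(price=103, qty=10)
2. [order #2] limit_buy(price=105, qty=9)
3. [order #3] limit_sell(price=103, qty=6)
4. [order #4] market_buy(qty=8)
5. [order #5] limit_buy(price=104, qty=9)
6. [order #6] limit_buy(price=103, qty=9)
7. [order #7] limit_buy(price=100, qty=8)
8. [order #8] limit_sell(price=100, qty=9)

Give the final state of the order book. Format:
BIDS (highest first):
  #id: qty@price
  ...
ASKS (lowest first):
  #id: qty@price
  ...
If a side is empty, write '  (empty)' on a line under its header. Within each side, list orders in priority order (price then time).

Answer: BIDS (highest first):
  #6: 9@103
  #7: 8@100
ASKS (lowest first):
  (empty)

Derivation:
After op 1 [order #1] limit_sell(price=103, qty=10): fills=none; bids=[-] asks=[#1:10@103]
After op 2 [order #2] limit_buy(price=105, qty=9): fills=#2x#1:9@103; bids=[-] asks=[#1:1@103]
After op 3 [order #3] limit_sell(price=103, qty=6): fills=none; bids=[-] asks=[#1:1@103 #3:6@103]
After op 4 [order #4] market_buy(qty=8): fills=#4x#1:1@103 #4x#3:6@103; bids=[-] asks=[-]
After op 5 [order #5] limit_buy(price=104, qty=9): fills=none; bids=[#5:9@104] asks=[-]
After op 6 [order #6] limit_buy(price=103, qty=9): fills=none; bids=[#5:9@104 #6:9@103] asks=[-]
After op 7 [order #7] limit_buy(price=100, qty=8): fills=none; bids=[#5:9@104 #6:9@103 #7:8@100] asks=[-]
After op 8 [order #8] limit_sell(price=100, qty=9): fills=#5x#8:9@104; bids=[#6:9@103 #7:8@100] asks=[-]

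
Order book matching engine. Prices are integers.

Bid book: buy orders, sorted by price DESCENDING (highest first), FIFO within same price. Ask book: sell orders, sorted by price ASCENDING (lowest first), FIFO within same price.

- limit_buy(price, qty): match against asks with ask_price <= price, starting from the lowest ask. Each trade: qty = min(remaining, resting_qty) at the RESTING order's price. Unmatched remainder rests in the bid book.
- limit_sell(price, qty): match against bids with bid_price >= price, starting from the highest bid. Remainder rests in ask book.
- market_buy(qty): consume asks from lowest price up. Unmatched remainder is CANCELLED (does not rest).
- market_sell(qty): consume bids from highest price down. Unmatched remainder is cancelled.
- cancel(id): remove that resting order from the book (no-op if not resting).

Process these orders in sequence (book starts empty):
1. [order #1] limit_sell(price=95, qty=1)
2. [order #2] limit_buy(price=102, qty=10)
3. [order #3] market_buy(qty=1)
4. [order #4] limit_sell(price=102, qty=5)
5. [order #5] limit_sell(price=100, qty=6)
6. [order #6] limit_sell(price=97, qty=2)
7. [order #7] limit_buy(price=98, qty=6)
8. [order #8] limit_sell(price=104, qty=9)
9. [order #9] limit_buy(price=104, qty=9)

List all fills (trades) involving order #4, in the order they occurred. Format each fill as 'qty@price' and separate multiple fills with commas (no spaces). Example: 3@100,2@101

Answer: 5@102

Derivation:
After op 1 [order #1] limit_sell(price=95, qty=1): fills=none; bids=[-] asks=[#1:1@95]
After op 2 [order #2] limit_buy(price=102, qty=10): fills=#2x#1:1@95; bids=[#2:9@102] asks=[-]
After op 3 [order #3] market_buy(qty=1): fills=none; bids=[#2:9@102] asks=[-]
After op 4 [order #4] limit_sell(price=102, qty=5): fills=#2x#4:5@102; bids=[#2:4@102] asks=[-]
After op 5 [order #5] limit_sell(price=100, qty=6): fills=#2x#5:4@102; bids=[-] asks=[#5:2@100]
After op 6 [order #6] limit_sell(price=97, qty=2): fills=none; bids=[-] asks=[#6:2@97 #5:2@100]
After op 7 [order #7] limit_buy(price=98, qty=6): fills=#7x#6:2@97; bids=[#7:4@98] asks=[#5:2@100]
After op 8 [order #8] limit_sell(price=104, qty=9): fills=none; bids=[#7:4@98] asks=[#5:2@100 #8:9@104]
After op 9 [order #9] limit_buy(price=104, qty=9): fills=#9x#5:2@100 #9x#8:7@104; bids=[#7:4@98] asks=[#8:2@104]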